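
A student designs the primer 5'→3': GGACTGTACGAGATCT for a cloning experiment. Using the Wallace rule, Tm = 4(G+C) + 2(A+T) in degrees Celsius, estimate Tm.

48°C

Counting bases: A=4, G=5, C=3, T=4
A+T = 8, G+C = 8
Tm = 2(8) + 4(8) = 16 + 32 = 48°C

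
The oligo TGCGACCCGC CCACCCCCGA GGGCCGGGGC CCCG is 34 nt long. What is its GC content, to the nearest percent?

Scanning the sequence gives T=1, G=12, A=3, C=18.
G+C = 12 + 18 = 30 out of 34 bases
%GC = 30/34 × 100 = 88.24% ≈ 88%

88%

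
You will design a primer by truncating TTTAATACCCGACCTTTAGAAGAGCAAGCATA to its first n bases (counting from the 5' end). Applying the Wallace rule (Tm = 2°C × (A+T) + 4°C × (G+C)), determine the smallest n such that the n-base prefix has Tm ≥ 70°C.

First 24 bases: TTTAATACCCGACCTTTAGAAGAG → Tm = 66°C (< 70°C)
First 25 bases: TTTAATACCCGACCTTTAGAAGAGC → Tm = 70°C (≥ 70°C)
Since every base adds ≥2°C, Tm only increases with n, so the threshold is first crossed at n = 25.

n = 25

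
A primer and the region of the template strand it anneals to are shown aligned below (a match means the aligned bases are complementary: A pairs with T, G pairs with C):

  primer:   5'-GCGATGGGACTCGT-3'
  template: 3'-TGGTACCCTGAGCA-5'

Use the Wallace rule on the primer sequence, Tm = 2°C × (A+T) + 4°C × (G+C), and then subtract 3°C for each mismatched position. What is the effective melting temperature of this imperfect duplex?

Primer base counts: A=2, T=3, G=6, C=3 → A+T=5, G+C=9
Perfect-match Tm = 2(5) + 4(9) = 10 + 36 = 46°C
Mismatches (positions where the bases are not complementary): 2 (at positions 1, 3)
Effective Tm = 46 − 2×3 = 46 − 6 = 40°C

40°C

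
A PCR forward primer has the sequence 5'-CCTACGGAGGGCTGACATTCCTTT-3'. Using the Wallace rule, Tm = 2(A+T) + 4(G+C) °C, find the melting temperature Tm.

74°C

Counting bases: C=7, G=6, A=4, T=7
A+T = 11, G+C = 13
Tm = 2×11 + 4×13 = 74°C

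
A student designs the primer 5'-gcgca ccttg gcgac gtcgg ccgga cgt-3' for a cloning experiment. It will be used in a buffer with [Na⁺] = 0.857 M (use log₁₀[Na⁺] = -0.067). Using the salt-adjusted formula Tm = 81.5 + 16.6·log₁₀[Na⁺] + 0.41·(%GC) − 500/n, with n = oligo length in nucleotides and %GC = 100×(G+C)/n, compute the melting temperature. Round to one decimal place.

93.3°C

Length n = 28. Base counts: T=4, C=10, A=3, G=11
G+C = 21, so %GC = 21/28 × 100 = 75%
Salt term: 16.6 × (-0.067) = -1.112
GC term: 0.41 × 75 = 30.75; length term: −500/28 = −17.857
Tm = 81.5 + (-1.112) + 30.75 − 17.857 = 93.281 → 93.3°C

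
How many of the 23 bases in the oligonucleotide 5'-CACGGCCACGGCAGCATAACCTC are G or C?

15

Counting bases: A=6, T=2, C=10, G=5
G+C = 5 + 10 = 15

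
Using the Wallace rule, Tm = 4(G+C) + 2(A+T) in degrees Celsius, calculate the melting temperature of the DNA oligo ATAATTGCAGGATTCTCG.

Scanning the sequence gives G=4, A=5, C=3, T=6.
AT pairs contribute 11, GC pairs contribute 7.
Tm = 2(11) + 4(7) = 22 + 28 = 50°C

50°C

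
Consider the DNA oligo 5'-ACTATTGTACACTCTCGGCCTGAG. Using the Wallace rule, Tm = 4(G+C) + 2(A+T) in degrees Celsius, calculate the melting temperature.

72°C

Scanning the sequence gives A=5, T=7, G=5, C=7.
AT pairs contribute 12, GC pairs contribute 12.
Tm = 4·12 + 2·12 = 48 + 24 = 72°C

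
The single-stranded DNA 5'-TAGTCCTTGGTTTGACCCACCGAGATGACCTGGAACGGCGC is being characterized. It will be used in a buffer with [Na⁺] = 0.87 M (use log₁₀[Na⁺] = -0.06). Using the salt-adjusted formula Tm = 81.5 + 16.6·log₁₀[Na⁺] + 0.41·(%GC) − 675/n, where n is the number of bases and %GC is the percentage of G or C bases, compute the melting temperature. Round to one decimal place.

88.0°C

Length n = 41. Scanning the sequence gives G=12, C=12, T=9, A=8.
G+C = 24, so %GC = 24/41 × 100 = 58.537%
Salt term: 16.6 × (-0.06) = -0.996
GC term: 0.41 × 58.537 = 24; length term: −675/41 = −16.463
Tm = 81.5 + (-0.996) + 24 − 16.463 = 88.041 → 88.0°C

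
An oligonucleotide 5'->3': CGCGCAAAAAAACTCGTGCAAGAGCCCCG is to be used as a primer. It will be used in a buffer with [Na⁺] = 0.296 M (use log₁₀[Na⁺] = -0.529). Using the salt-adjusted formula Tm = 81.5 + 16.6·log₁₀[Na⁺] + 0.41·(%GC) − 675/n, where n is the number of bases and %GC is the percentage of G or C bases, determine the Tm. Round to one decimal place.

Length n = 29. Base counts: T=2, G=7, A=10, C=10
G+C = 17, so %GC = 17/29 × 100 = 58.621%
Salt term: 16.6 × (-0.529) = -8.781
GC term: 0.41 × 58.621 = 24.035; length term: −675/29 = −23.276
Tm = 81.5 + (-8.781) + 24.035 − 23.276 = 73.478 → 73.5°C

73.5°C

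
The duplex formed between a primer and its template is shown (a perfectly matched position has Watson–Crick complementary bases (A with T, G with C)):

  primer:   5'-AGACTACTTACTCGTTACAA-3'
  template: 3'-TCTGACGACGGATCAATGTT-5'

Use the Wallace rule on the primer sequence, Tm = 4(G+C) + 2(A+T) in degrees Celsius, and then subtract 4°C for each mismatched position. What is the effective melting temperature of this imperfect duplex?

Primer base counts: A=7, T=6, G=2, C=5 → A+T=13, G+C=7
Perfect-match Tm = 2(13) + 4(7) = 26 + 28 = 54°C
Mismatches (positions where the bases are not complementary): 4 (at positions 6, 9, 10, 13)
Effective Tm = 54 − 4×4 = 54 − 16 = 38°C

38°C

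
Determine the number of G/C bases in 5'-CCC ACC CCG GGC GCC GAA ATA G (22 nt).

G=6, C=10, T=1, A=5
Total G or C: 6 + 10 = 16

16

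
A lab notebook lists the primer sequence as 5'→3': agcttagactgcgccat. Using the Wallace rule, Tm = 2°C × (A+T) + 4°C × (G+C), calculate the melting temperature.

52°C

Scanning the sequence gives A=4, C=5, G=4, T=4.
AT pairs contribute 8, GC pairs contribute 9.
Tm = 2(8) + 4(9) = 16 + 36 = 52°C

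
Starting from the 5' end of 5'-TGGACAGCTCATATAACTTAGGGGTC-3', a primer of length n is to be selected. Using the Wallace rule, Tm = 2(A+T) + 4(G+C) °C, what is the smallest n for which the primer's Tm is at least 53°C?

n = 20

First 19 bases: TGGACAGCTCATATAACTT → Tm = 52°C (< 53°C)
First 20 bases: TGGACAGCTCATATAACTTA → Tm = 54°C (≥ 53°C)
Each additional base adds 2°C (A/T) or 4°C (G/C), so Tm is non-decreasing in n; n = 20 is the first length to reach 53°C.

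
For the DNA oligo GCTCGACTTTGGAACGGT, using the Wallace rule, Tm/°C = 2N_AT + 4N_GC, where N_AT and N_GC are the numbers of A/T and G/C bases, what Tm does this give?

56°C

Scanning the sequence gives A=3, C=4, G=6, T=5.
AT pairs contribute 8, GC pairs contribute 10.
Tm = 4·10 + 2·8 = 40 + 16 = 56°C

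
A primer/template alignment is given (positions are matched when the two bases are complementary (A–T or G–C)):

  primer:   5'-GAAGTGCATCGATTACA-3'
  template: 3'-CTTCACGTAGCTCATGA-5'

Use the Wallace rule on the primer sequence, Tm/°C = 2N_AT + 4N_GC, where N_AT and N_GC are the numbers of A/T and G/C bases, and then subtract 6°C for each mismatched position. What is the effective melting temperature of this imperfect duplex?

36°C

Primer base counts: A=6, T=4, G=4, C=3 → A+T=10, G+C=7
Perfect-match Tm = 2(10) + 4(7) = 20 + 28 = 48°C
Mismatches (positions where the bases are not complementary): 2 (at positions 13, 17)
Effective Tm = 48 − 2×6 = 48 − 12 = 36°C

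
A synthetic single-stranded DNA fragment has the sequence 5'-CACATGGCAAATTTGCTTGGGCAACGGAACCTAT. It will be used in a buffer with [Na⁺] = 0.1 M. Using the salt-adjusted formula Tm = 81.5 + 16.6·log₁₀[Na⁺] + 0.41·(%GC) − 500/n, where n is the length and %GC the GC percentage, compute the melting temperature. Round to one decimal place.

69.5°C

Length n = 34. Counting bases: A=10, C=8, G=8, T=8
G+C = 16, so %GC = 16/34 × 100 = 47.059%
Salt term: 16.6 × (-1) = -16.6
GC term: 0.41 × 47.059 = 19.294; length term: −500/34 = −14.706
Tm = 81.5 + (-16.6) + 19.294 − 14.706 = 69.488 → 69.5°C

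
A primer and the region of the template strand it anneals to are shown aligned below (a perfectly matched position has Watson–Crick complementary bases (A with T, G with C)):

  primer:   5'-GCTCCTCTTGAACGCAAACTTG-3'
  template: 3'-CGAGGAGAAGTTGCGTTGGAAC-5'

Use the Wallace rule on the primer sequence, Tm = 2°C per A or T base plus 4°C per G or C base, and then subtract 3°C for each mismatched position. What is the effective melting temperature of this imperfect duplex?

Primer base counts: A=5, T=6, G=4, C=7 → A+T=11, G+C=11
Perfect-match Tm = 2(11) + 4(11) = 22 + 44 = 66°C
Mismatches (positions where the bases are not complementary): 2 (at positions 10, 18)
Effective Tm = 66 − 2×3 = 66 − 6 = 60°C

60°C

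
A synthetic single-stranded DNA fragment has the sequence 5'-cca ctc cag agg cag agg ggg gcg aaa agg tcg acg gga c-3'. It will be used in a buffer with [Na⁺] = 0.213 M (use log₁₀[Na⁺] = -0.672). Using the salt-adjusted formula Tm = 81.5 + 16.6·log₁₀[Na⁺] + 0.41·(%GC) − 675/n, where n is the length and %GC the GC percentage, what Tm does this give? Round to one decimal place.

81.1°C

Length n = 40. Counting bases: G=17, C=10, T=2, A=11
G+C = 27, so %GC = 27/40 × 100 = 67.5%
Salt term: 16.6 × (-0.672) = -11.155
GC term: 0.41 × 67.5 = 27.675; length term: −675/40 = −16.875
Tm = 81.5 + (-11.155) + 27.675 − 16.875 = 81.145 → 81.1°C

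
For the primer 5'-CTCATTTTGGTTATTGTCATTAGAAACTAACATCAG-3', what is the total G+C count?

Counting bases: G=5, A=11, T=14, C=6
Total G or C: 5 + 6 = 11

11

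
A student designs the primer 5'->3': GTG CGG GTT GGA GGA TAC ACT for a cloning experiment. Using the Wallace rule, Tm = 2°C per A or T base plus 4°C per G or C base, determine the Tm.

Base counts: A=4, G=9, T=5, C=3
A+T = 9, G+C = 12
Tm = 2×9 + 4×12 = 66°C

66°C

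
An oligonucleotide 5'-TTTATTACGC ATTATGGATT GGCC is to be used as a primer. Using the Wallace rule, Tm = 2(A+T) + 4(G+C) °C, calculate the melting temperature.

66°C

Scanning the sequence gives C=4, G=5, A=5, T=10.
A+T = 15, G+C = 9
Tm = 2×15 + 4×9 = 66°C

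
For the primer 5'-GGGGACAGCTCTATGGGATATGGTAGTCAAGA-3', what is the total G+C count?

16

Scanning the sequence gives A=9, T=7, C=4, G=12.
G+C = 12 + 4 = 16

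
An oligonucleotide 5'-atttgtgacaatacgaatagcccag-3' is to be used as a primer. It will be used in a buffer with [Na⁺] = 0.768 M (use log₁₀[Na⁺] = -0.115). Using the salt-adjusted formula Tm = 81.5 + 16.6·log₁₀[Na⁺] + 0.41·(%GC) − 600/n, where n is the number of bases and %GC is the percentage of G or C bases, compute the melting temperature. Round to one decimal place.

72.0°C

Length n = 25. Counting bases: T=6, G=5, A=9, C=5
G+C = 10, so %GC = 10/25 × 100 = 40%
Salt term: 16.6 × (-0.115) = -1.909
GC term: 0.41 × 40 = 16.4; length term: −600/25 = −24
Tm = 81.5 + (-1.909) + 16.4 − 24 = 71.991 → 72.0°C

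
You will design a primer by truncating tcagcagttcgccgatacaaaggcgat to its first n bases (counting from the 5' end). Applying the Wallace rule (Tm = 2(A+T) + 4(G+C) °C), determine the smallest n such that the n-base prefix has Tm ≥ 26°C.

n = 9

First 8 bases: TCAGCAGT → Tm = 24°C (< 26°C)
First 9 bases: TCAGCAGTT → Tm = 26°C (≥ 26°C)
Each additional base adds 2°C (A/T) or 4°C (G/C), so Tm is non-decreasing in n; n = 9 is the first length to reach 26°C.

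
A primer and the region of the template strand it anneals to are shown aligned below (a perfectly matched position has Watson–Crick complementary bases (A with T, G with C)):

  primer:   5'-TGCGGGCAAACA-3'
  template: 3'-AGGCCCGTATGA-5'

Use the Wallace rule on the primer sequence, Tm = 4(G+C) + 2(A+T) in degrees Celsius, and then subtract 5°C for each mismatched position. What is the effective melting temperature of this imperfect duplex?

23°C

Primer base counts: A=4, T=1, G=4, C=3 → A+T=5, G+C=7
Perfect-match Tm = 2(5) + 4(7) = 10 + 28 = 38°C
Mismatches (positions where the bases are not complementary): 3 (at positions 2, 9, 12)
Effective Tm = 38 − 3×5 = 38 − 15 = 23°C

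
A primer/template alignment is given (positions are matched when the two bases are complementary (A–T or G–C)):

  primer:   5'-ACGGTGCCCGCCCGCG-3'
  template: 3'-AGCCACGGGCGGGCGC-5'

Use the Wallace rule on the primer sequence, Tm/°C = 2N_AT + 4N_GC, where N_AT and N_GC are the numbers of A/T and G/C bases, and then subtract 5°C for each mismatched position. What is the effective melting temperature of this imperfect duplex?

55°C

Primer base counts: A=1, T=1, G=6, C=8 → A+T=2, G+C=14
Perfect-match Tm = 2(2) + 4(14) = 4 + 56 = 60°C
Mismatches (positions where the bases are not complementary): 1 (at position 1)
Effective Tm = 60 − 1×5 = 60 − 5 = 55°C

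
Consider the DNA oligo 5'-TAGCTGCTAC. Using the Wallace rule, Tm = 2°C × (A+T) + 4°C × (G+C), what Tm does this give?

Counting bases: G=2, T=3, C=3, A=2
A+T = 5, G+C = 5
Tm = 2(5) + 4(5) = 10 + 20 = 30°C

30°C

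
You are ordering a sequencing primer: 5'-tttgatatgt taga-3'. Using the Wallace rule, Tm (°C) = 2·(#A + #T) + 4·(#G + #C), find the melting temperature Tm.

34°C

A=4, G=3, C=0, T=7
AT pairs contribute 11, GC pairs contribute 3.
Tm = 2(11) + 4(3) = 22 + 12 = 34°C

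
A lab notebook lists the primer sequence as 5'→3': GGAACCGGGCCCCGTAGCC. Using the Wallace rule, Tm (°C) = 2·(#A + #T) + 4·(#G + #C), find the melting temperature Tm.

68°C

Counting bases: T=1, C=8, A=3, G=7
A+T = 4, G+C = 15
Tm = 2×4 + 4×15 = 68°C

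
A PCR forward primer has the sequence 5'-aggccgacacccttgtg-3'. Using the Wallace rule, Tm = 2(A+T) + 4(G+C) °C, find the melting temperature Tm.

Counting bases: T=3, G=5, C=6, A=3
A+T = 6, G+C = 11
Tm = 2(6) + 4(11) = 12 + 44 = 56°C

56°C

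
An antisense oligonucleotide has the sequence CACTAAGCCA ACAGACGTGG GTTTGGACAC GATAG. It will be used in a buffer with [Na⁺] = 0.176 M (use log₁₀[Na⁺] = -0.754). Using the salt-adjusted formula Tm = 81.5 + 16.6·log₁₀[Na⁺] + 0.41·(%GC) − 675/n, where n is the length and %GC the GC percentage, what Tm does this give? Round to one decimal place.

Length n = 35. Scanning the sequence gives A=11, T=6, G=10, C=8.
G+C = 18, so %GC = 18/35 × 100 = 51.429%
Salt term: 16.6 × (-0.754) = -12.516
GC term: 0.41 × 51.429 = 21.086; length term: −675/35 = −19.286
Tm = 81.5 + (-12.516) + 21.086 − 19.286 = 70.784 → 70.8°C

70.8°C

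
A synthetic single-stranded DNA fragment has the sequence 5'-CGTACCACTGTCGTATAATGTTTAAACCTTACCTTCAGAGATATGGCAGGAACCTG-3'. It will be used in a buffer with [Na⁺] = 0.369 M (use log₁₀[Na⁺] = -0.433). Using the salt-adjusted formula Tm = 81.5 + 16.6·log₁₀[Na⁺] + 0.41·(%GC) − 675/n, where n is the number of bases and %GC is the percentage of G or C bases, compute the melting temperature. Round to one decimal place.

79.8°C

Length n = 56. T=16, C=13, G=11, A=16
G+C = 24, so %GC = 24/56 × 100 = 42.857%
Salt term: 16.6 × (-0.433) = -7.188
GC term: 0.41 × 42.857 = 17.571; length term: −675/56 = −12.054
Tm = 81.5 + (-7.188) + 17.571 − 12.054 = 79.829 → 79.8°C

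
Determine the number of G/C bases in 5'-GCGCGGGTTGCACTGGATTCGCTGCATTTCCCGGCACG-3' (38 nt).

25

Scanning the sequence gives A=4, C=12, G=13, T=9.
Total G or C: 13 + 12 = 25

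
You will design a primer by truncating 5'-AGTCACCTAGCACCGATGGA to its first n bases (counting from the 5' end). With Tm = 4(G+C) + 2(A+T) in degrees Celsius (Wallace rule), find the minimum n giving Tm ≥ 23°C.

First 7 bases: AGTCACC → Tm = 22°C (< 23°C)
First 8 bases: AGTCACCT → Tm = 24°C (≥ 23°C)
Each additional base adds 2°C (A/T) or 4°C (G/C), so Tm is non-decreasing in n; n = 8 is the first length to reach 23°C.

n = 8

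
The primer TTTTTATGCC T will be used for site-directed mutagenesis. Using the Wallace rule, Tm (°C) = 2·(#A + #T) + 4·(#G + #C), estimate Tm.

Counting bases: A=1, G=1, T=7, C=2
So N_AT = 8 and N_GC = 3.
Tm = 2×8 + 4×3 = 28°C

28°C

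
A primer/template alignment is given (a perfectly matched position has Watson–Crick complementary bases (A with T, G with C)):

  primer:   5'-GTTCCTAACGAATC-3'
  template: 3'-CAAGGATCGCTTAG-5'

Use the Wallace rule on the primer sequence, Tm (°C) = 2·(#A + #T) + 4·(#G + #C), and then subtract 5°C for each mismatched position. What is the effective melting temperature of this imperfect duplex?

Primer base counts: A=4, T=4, G=2, C=4 → A+T=8, G+C=6
Perfect-match Tm = 2(8) + 4(6) = 16 + 24 = 40°C
Mismatches (positions where the bases are not complementary): 1 (at position 8)
Effective Tm = 40 − 1×5 = 40 − 5 = 35°C

35°C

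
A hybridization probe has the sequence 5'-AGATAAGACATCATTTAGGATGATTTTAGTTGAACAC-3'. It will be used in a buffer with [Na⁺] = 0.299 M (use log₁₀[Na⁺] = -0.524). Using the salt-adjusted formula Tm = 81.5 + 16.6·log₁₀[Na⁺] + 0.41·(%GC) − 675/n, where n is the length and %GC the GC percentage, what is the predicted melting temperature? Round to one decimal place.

66.7°C

Length n = 37. Base counts: A=14, G=7, C=4, T=12
G+C = 11, so %GC = 11/37 × 100 = 29.73%
Salt term: 16.6 × (-0.524) = -8.698
GC term: 0.41 × 29.73 = 12.189; length term: −675/37 = −18.243
Tm = 81.5 + (-8.698) + 12.189 − 18.243 = 66.748 → 66.7°C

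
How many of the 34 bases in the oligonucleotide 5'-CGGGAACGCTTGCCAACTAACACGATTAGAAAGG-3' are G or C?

Base counts: C=8, T=5, A=12, G=9
Total G or C: 9 + 8 = 17

17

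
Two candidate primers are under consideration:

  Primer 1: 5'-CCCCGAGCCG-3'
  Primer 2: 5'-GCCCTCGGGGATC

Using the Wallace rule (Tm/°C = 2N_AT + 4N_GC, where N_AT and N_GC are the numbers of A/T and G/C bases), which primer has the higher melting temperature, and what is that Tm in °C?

Primer 2, 46°C

Primer 1: A+T=1, G+C=9 → Tm = 2(1)+4(9) = 38°C
Primer 2: A+T=3, G+C=10 → Tm = 2(3)+4(10) = 46°C
38°C vs 46°C → primer 2 is higher.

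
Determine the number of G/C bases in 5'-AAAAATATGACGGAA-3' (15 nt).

A=9, G=3, C=1, T=2
Total G or C: 3 + 1 = 4

4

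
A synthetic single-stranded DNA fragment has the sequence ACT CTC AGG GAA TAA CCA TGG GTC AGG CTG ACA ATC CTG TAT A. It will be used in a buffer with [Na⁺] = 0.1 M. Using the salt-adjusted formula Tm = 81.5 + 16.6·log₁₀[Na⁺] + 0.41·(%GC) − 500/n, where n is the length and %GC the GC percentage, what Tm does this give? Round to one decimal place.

Length n = 43. Base counts: A=13, T=10, G=10, C=10
G+C = 20, so %GC = 20/43 × 100 = 46.512%
Salt term: 16.6 × (-1) = -16.6
GC term: 0.41 × 46.512 = 19.07; length term: −500/43 = −11.628
Tm = 81.5 + (-16.6) + 19.07 − 11.628 = 72.342 → 72.3°C

72.3°C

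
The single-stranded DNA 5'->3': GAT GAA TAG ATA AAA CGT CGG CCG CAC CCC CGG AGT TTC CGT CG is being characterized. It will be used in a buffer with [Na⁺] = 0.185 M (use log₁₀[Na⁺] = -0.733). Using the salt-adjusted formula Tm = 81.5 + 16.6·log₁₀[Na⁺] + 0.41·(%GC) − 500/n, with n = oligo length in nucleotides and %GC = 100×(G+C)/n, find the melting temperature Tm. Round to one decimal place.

Length n = 44. Base counts: G=12, T=8, C=13, A=11
G+C = 25, so %GC = 25/44 × 100 = 56.818%
Salt term: 16.6 × (-0.733) = -12.168
GC term: 0.41 × 56.818 = 23.295; length term: −500/44 = −11.364
Tm = 81.5 + (-12.168) + 23.295 − 11.364 = 81.263 → 81.3°C

81.3°C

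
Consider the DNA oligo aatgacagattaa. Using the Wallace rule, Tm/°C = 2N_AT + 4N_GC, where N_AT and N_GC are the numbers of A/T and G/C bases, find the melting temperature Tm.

Scanning the sequence gives A=7, G=2, C=1, T=3.
A+T = 10, G+C = 3
Tm = 4·3 + 2·10 = 12 + 20 = 32°C

32°C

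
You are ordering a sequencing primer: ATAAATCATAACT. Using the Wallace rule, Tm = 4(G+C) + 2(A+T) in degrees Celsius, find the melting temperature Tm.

C=2, A=7, T=4, G=0
AT pairs contribute 11, GC pairs contribute 2.
Tm = 2(11) + 4(2) = 22 + 8 = 30°C

30°C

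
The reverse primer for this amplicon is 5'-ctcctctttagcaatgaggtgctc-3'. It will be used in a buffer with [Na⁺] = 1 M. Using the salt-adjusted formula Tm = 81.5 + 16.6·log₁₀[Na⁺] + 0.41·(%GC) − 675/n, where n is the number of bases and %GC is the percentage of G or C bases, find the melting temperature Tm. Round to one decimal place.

Length n = 24. C=7, T=8, A=4, G=5
G+C = 12, so %GC = 12/24 × 100 = 50%
Salt term: 16.6 × (0) = 0
GC term: 0.41 × 50 = 20.5; length term: −675/24 = −28.125
Tm = 81.5 + (0) + 20.5 − 28.125 = 73.875 → 73.9°C

73.9°C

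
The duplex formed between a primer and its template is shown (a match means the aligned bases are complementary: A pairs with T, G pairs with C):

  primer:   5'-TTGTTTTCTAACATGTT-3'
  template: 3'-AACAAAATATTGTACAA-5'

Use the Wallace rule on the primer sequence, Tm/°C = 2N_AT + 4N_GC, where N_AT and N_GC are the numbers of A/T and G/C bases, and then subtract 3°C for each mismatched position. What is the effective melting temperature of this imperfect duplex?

39°C

Primer base counts: A=3, T=10, G=2, C=2 → A+T=13, G+C=4
Perfect-match Tm = 2(13) + 4(4) = 26 + 16 = 42°C
Mismatches (positions where the bases are not complementary): 1 (at position 8)
Effective Tm = 42 − 1×3 = 42 − 3 = 39°C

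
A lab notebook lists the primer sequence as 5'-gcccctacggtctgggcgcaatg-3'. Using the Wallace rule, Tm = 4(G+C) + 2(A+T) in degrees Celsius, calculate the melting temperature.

78°C

Scanning the sequence gives A=3, C=8, T=4, G=8.
AT pairs contribute 7, GC pairs contribute 16.
Tm = 2×7 + 4×16 = 78°C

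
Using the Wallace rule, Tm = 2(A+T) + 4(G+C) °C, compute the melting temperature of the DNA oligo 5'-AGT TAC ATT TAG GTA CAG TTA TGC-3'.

G=5, T=9, C=3, A=7
A+T = 16, G+C = 8
Tm = 2×16 + 4×8 = 64°C

64°C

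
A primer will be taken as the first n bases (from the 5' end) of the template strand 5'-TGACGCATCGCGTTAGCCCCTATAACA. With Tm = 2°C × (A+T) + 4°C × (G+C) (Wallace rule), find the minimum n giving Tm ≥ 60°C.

n = 19

First 18 bases: TGACGCATCGCGTTAGCC → Tm = 58°C (< 60°C)
First 19 bases: TGACGCATCGCGTTAGCCC → Tm = 62°C (≥ 60°C)
Since every base adds ≥2°C, Tm only increases with n, so the threshold is first crossed at n = 19.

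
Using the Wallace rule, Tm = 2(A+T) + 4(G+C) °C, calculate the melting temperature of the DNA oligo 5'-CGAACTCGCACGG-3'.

Scanning the sequence gives A=3, G=4, C=5, T=1.
So N_AT = 4 and N_GC = 9.
Tm = 2×4 + 4×9 = 44°C

44°C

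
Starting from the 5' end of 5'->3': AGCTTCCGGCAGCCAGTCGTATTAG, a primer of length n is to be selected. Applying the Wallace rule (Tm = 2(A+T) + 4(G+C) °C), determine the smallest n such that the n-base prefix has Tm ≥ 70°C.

First 21 bases: AGCTTCCGGCAGCCAGTCGTA → Tm = 68°C (< 70°C)
First 22 bases: AGCTTCCGGCAGCCAGTCGTAT → Tm = 70°C (≥ 70°C)
Since every base adds ≥2°C, Tm only increases with n, so the threshold is first crossed at n = 22.

n = 22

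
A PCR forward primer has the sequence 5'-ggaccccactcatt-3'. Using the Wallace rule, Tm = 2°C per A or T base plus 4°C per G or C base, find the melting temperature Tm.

Scanning the sequence gives T=3, G=2, A=3, C=6.
So N_AT = 6 and N_GC = 8.
Tm = 2(6) + 4(8) = 12 + 32 = 44°C

44°C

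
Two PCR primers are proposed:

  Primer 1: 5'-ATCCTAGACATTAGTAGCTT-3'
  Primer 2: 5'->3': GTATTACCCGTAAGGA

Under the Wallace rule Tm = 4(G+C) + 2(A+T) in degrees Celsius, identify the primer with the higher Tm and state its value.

Primer 1: A+T=13, G+C=7 → Tm = 2(13)+4(7) = 54°C
Primer 2: A+T=9, G+C=7 → Tm = 2(9)+4(7) = 46°C
54°C vs 46°C → primer 1 is higher.

Primer 1, 54°C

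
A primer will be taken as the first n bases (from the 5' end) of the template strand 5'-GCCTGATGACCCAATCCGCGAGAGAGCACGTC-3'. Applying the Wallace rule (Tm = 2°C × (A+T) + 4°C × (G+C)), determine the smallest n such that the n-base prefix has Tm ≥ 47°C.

n = 16

First 15 bases: GCCTGATGACCCAAT → Tm = 46°C (< 47°C)
First 16 bases: GCCTGATGACCCAATC → Tm = 50°C (≥ 47°C)
Since every base adds ≥2°C, Tm only increases with n, so the threshold is first crossed at n = 16.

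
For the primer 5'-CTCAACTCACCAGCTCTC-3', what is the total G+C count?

10

T=4, C=9, G=1, A=4
G+C = 1 + 9 = 10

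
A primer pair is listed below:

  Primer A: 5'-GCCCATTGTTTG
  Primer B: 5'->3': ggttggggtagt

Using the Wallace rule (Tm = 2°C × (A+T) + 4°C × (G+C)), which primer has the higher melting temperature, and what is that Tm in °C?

Primer B, 38°C

Primer A: A+T=6, G+C=6 → Tm = 2(6)+4(6) = 36°C
Primer B: A+T=5, G+C=7 → Tm = 2(5)+4(7) = 38°C
36°C vs 38°C → primer B is higher.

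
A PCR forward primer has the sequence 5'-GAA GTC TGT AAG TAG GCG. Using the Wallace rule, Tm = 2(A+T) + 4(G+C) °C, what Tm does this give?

C=2, G=7, A=5, T=4
So N_AT = 9 and N_GC = 9.
Tm = 4·9 + 2·9 = 36 + 18 = 54°C

54°C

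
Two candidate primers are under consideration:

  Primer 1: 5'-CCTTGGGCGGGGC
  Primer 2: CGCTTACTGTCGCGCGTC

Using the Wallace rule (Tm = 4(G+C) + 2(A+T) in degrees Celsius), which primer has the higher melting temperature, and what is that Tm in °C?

Primer 2, 60°C

Primer 1: A+T=2, G+C=11 → Tm = 2(2)+4(11) = 48°C
Primer 2: A+T=6, G+C=12 → Tm = 2(6)+4(12) = 60°C
48°C vs 60°C → primer 2 is higher.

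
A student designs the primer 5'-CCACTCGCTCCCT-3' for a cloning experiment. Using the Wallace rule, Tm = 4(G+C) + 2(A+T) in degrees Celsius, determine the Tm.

44°C

Scanning the sequence gives C=8, A=1, T=3, G=1.
So N_AT = 4 and N_GC = 9.
Tm = 2×4 + 4×9 = 44°C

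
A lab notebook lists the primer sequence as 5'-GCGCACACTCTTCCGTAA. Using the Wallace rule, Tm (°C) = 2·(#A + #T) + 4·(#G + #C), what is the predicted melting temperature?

56°C

Base counts: C=7, A=4, G=3, T=4
A+T = 8, G+C = 10
Tm = 2×8 + 4×10 = 56°C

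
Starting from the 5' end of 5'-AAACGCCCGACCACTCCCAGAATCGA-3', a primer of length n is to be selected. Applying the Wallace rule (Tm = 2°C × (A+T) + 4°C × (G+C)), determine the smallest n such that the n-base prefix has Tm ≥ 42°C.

First 12 bases: AAACGCCCGACC → Tm = 40°C (< 42°C)
First 13 bases: AAACGCCCGACCA → Tm = 42°C (≥ 42°C)
Since every base adds ≥2°C, Tm only increases with n, so the threshold is first crossed at n = 13.

n = 13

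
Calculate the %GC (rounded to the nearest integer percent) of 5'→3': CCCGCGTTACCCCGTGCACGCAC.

C=12, A=3, T=3, G=5
G+C = 5 + 12 = 17 out of 23 bases
%GC = 17/23 × 100 = 73.91% ≈ 74%

74%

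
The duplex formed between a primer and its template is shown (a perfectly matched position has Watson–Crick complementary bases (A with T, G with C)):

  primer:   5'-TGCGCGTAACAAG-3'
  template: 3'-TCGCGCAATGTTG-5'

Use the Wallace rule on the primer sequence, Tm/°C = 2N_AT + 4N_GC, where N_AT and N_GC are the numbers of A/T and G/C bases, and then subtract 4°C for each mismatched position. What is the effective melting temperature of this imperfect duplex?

Primer base counts: A=4, T=2, G=4, C=3 → A+T=6, G+C=7
Perfect-match Tm = 2(6) + 4(7) = 12 + 28 = 40°C
Mismatches (positions where the bases are not complementary): 3 (at positions 1, 8, 13)
Effective Tm = 40 − 3×4 = 40 − 12 = 28°C

28°C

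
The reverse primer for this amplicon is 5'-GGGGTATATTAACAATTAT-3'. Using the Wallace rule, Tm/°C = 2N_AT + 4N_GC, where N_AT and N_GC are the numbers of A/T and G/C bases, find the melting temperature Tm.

Counting bases: G=4, A=7, T=7, C=1
A+T = 14, G+C = 5
Tm = 4·5 + 2·14 = 20 + 28 = 48°C

48°C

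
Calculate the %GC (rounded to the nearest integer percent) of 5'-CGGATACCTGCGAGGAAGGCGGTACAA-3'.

59%

Counting bases: T=3, A=8, G=10, C=6
G+C = 10 + 6 = 16 out of 27 bases
%GC = 16/27 × 100 = 59.26% ≈ 59%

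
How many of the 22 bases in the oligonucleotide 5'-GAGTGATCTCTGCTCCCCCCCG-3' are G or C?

Base counts: A=2, C=10, G=5, T=5
G+C = 5 + 10 = 15

15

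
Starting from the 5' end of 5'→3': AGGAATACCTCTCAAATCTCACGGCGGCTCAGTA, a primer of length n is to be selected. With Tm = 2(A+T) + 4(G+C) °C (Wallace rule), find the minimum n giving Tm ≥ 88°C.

First 28 bases: AGGAATACCTCTCAAATCTCACGGCGGC → Tm = 86°C (< 88°C)
First 29 bases: AGGAATACCTCTCAAATCTCACGGCGGCT → Tm = 88°C (≥ 88°C)
Each additional base adds 2°C (A/T) or 4°C (G/C), so Tm is non-decreasing in n; n = 29 is the first length to reach 88°C.

n = 29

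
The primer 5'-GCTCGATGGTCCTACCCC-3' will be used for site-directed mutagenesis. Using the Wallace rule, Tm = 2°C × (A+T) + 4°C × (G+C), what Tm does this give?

60°C

Scanning the sequence gives G=4, T=4, C=8, A=2.
So N_AT = 6 and N_GC = 12.
Tm = 2(6) + 4(12) = 12 + 48 = 60°C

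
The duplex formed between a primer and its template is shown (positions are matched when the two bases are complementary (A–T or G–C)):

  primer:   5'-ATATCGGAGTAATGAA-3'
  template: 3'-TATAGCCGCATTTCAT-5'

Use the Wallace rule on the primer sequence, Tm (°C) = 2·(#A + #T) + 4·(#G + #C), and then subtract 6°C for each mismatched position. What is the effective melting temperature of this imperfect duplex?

24°C

Primer base counts: A=7, T=4, G=4, C=1 → A+T=11, G+C=5
Perfect-match Tm = 2(11) + 4(5) = 22 + 20 = 42°C
Mismatches (positions where the bases are not complementary): 3 (at positions 8, 13, 15)
Effective Tm = 42 − 3×6 = 42 − 18 = 24°C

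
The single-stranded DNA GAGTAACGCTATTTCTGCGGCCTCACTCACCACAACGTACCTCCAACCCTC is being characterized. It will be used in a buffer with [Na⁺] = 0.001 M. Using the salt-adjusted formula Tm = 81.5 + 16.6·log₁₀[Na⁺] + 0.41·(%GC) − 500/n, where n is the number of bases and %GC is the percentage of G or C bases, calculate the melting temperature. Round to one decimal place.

Length n = 51. Base counts: C=21, G=7, A=12, T=11
G+C = 28, so %GC = 28/51 × 100 = 54.902%
Salt term: 16.6 × (-3) = -49.8
GC term: 0.41 × 54.902 = 22.51; length term: −500/51 = −9.804
Tm = 81.5 + (-49.8) + 22.51 − 9.804 = 44.406 → 44.4°C

44.4°C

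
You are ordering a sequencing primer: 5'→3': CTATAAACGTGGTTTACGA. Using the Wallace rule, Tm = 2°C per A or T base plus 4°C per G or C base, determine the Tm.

52°C

A=6, T=6, C=3, G=4
A+T = 12, G+C = 7
Tm = 4·7 + 2·12 = 28 + 24 = 52°C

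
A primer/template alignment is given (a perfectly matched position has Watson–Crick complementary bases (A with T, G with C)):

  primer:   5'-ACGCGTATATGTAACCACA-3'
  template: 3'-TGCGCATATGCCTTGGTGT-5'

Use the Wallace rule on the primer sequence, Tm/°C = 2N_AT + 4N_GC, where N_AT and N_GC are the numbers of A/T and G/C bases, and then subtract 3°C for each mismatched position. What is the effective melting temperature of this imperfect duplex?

Primer base counts: A=7, T=4, G=3, C=5 → A+T=11, G+C=8
Perfect-match Tm = 2(11) + 4(8) = 22 + 32 = 54°C
Mismatches (positions where the bases are not complementary): 2 (at positions 10, 12)
Effective Tm = 54 − 2×3 = 54 − 6 = 48°C

48°C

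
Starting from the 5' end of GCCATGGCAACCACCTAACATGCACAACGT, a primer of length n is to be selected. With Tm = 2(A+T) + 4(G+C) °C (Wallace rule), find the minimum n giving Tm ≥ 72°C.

n = 23

First 22 bases: GCCATGGCAACCACCTAACATG → Tm = 68°C (< 72°C)
First 23 bases: GCCATGGCAACCACCTAACATGC → Tm = 72°C (≥ 72°C)
Each additional base adds 2°C (A/T) or 4°C (G/C), so Tm is non-decreasing in n; n = 23 is the first length to reach 72°C.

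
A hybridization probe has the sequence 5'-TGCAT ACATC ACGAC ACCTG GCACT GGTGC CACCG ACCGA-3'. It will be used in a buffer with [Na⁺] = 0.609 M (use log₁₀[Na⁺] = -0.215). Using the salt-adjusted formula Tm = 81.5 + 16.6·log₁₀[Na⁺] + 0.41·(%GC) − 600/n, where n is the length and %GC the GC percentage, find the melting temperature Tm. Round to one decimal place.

Length n = 40. G=9, A=10, T=6, C=15
G+C = 24, so %GC = 24/40 × 100 = 60%
Salt term: 16.6 × (-0.215) = -3.569
GC term: 0.41 × 60 = 24.6; length term: −600/40 = −15
Tm = 81.5 + (-3.569) + 24.6 − 15 = 87.531 → 87.5°C

87.5°C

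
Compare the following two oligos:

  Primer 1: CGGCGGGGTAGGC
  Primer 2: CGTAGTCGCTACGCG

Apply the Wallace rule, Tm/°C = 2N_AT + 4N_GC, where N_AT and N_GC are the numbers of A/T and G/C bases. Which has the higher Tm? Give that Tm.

Primer 1: A+T=2, G+C=11 → Tm = 2(2)+4(11) = 48°C
Primer 2: A+T=5, G+C=10 → Tm = 2(5)+4(10) = 50°C
48°C vs 50°C → primer 2 is higher.

Primer 2, 50°C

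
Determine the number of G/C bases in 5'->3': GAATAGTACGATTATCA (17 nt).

5

A=7, C=2, G=3, T=5
Total G or C: 3 + 2 = 5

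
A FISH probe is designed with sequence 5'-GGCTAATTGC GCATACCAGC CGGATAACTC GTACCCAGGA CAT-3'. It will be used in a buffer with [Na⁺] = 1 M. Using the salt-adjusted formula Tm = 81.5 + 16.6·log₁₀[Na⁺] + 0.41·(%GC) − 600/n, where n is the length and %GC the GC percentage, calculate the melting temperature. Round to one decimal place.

89.5°C

Length n = 43. Base counts: G=10, C=13, A=12, T=8
G+C = 23, so %GC = 23/43 × 100 = 53.488%
Salt term: 16.6 × (0) = 0
GC term: 0.41 × 53.488 = 21.93; length term: −600/43 = −13.953
Tm = 81.5 + (0) + 21.93 − 13.953 = 89.477 → 89.5°C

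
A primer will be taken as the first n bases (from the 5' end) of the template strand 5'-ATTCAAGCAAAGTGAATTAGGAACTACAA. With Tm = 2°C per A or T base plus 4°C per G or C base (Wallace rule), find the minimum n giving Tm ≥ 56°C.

n = 21

First 20 bases: ATTCAAGCAAAGTGAATTAG → Tm = 52°C (< 56°C)
First 21 bases: ATTCAAGCAAAGTGAATTAGG → Tm = 56°C (≥ 56°C)
Since every base adds ≥2°C, Tm only increases with n, so the threshold is first crossed at n = 21.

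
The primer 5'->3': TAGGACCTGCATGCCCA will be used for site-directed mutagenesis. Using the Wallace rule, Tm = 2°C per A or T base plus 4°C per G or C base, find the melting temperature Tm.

T=3, C=6, G=4, A=4
So N_AT = 7 and N_GC = 10.
Tm = 4·10 + 2·7 = 40 + 14 = 54°C

54°C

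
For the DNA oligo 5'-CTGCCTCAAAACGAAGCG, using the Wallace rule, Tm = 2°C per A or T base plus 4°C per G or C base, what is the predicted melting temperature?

Scanning the sequence gives A=6, T=2, C=6, G=4.
AT pairs contribute 8, GC pairs contribute 10.
Tm = 2×8 + 4×10 = 56°C

56°C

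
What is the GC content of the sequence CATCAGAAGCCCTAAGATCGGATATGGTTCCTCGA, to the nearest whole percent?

Scanning the sequence gives T=8, A=10, G=8, C=9.
G+C = 8 + 9 = 17 out of 35 bases
%GC = 17/35 × 100 = 48.57% ≈ 49%

49%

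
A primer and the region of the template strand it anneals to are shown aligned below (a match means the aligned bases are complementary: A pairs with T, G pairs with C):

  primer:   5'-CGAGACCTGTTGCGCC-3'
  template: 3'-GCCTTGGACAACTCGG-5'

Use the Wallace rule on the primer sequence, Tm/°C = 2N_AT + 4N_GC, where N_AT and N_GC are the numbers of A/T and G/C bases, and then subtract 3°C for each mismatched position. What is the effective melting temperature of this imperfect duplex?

45°C

Primer base counts: A=2, T=3, G=5, C=6 → A+T=5, G+C=11
Perfect-match Tm = 2(5) + 4(11) = 10 + 44 = 54°C
Mismatches (positions where the bases are not complementary): 3 (at positions 3, 4, 13)
Effective Tm = 54 − 3×3 = 54 − 9 = 45°C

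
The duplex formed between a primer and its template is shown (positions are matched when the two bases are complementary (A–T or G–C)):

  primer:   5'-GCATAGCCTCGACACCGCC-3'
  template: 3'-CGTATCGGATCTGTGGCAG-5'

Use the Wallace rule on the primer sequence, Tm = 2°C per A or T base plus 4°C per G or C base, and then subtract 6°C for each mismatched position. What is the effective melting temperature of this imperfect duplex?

Primer base counts: A=4, T=2, G=4, C=9 → A+T=6, G+C=13
Perfect-match Tm = 2(6) + 4(13) = 12 + 52 = 64°C
Mismatches (positions where the bases are not complementary): 2 (at positions 10, 18)
Effective Tm = 64 − 2×6 = 64 − 12 = 52°C

52°C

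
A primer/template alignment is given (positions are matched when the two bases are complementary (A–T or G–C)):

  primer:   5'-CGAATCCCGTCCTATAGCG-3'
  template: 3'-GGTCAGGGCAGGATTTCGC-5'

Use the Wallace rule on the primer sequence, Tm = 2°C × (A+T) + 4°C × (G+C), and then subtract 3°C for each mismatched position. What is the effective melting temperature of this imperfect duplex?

Primer base counts: A=4, T=4, G=4, C=7 → A+T=8, G+C=11
Perfect-match Tm = 2(8) + 4(11) = 16 + 44 = 60°C
Mismatches (positions where the bases are not complementary): 3 (at positions 2, 4, 15)
Effective Tm = 60 − 3×3 = 60 − 9 = 51°C

51°C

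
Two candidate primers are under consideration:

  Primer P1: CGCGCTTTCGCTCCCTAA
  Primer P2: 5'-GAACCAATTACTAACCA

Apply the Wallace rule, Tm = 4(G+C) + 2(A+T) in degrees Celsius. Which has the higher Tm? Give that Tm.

Primer P1: A+T=7, G+C=11 → Tm = 2(7)+4(11) = 58°C
Primer P2: A+T=11, G+C=6 → Tm = 2(11)+4(6) = 46°C
58°C vs 46°C → primer P1 is higher.

Primer P1, 58°C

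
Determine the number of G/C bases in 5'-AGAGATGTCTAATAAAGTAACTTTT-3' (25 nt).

6

T=9, G=4, C=2, A=10
G+C = 4 + 2 = 6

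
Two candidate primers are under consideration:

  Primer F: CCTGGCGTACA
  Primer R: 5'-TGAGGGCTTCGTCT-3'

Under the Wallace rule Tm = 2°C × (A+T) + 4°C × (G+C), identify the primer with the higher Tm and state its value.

Primer R, 44°C

Primer F: A+T=4, G+C=7 → Tm = 2(4)+4(7) = 36°C
Primer R: A+T=6, G+C=8 → Tm = 2(6)+4(8) = 44°C
36°C vs 44°C → primer R is higher.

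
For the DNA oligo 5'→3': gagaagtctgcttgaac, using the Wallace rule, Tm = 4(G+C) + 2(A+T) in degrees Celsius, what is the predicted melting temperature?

T=4, A=5, G=5, C=3
AT pairs contribute 9, GC pairs contribute 8.
Tm = 2(9) + 4(8) = 18 + 32 = 50°C

50°C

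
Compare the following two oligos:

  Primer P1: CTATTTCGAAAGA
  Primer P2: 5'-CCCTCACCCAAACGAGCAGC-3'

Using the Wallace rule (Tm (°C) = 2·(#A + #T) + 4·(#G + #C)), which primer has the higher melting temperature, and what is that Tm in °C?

Primer P1: A+T=9, G+C=4 → Tm = 2(9)+4(4) = 34°C
Primer P2: A+T=7, G+C=13 → Tm = 2(7)+4(13) = 66°C
34°C vs 66°C → primer P2 is higher.

Primer P2, 66°C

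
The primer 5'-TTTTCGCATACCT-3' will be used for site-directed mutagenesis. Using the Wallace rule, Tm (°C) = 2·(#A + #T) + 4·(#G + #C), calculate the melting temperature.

Scanning the sequence gives G=1, T=6, C=4, A=2.
So N_AT = 8 and N_GC = 5.
Tm = 2×8 + 4×5 = 36°C

36°C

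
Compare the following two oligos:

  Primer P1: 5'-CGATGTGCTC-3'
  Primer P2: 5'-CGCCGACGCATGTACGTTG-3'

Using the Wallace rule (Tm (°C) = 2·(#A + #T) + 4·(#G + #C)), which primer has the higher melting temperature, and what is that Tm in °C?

Primer P1: A+T=4, G+C=6 → Tm = 2(4)+4(6) = 32°C
Primer P2: A+T=7, G+C=12 → Tm = 2(7)+4(12) = 62°C
32°C vs 62°C → primer P2 is higher.

Primer P2, 62°C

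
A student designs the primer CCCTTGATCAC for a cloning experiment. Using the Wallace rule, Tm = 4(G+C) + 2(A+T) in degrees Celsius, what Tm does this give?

Base counts: C=5, T=3, A=2, G=1
A+T = 5, G+C = 6
Tm = 2×5 + 4×6 = 34°C

34°C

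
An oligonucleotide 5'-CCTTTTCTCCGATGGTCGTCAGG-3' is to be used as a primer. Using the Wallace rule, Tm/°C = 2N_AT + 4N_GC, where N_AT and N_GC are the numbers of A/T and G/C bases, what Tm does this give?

72°C

C=7, G=6, T=8, A=2
A+T = 10, G+C = 13
Tm = 4·13 + 2·10 = 52 + 20 = 72°C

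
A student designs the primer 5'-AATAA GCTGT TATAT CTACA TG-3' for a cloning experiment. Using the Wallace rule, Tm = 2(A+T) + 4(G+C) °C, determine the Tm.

56°C

A=8, G=3, C=3, T=8
A+T = 16, G+C = 6
Tm = 2(16) + 4(6) = 32 + 24 = 56°C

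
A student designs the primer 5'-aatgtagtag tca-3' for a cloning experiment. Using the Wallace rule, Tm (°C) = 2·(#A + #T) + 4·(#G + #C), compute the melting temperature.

Counting bases: T=4, G=3, A=5, C=1
A+T = 9, G+C = 4
Tm = 4·4 + 2·9 = 16 + 18 = 34°C

34°C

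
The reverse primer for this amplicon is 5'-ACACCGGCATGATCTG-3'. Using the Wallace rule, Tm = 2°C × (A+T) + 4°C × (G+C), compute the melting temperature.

50°C

Base counts: T=3, A=4, C=5, G=4
AT pairs contribute 7, GC pairs contribute 9.
Tm = 2(7) + 4(9) = 14 + 36 = 50°C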